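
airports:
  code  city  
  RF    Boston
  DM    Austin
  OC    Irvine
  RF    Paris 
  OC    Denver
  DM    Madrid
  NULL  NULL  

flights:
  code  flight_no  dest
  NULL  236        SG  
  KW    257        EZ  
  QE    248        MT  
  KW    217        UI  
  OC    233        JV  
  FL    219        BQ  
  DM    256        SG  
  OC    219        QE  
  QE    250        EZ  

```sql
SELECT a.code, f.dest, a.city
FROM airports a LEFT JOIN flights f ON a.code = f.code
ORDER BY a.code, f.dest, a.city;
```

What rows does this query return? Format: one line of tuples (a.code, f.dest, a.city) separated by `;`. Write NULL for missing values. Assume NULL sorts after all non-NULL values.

LEFT JOIN keeps every row from `airports`; unmatched rows get NULL for `flights`'s columns.
Matching on a.code = f.code. A NULL in a compared column never satisfies the condition.
- a row (code=RF): no match → kept, f columns NULL.
- a row (code=DM): matches 1 f row(s) → 1 output row(s).
- a row (code=OC): matches 2 f row(s) → 2 output row(s).
- a row (code=RF): no match → kept, f columns NULL.
- a row (code=OC): matches 2 f row(s) → 2 output row(s).
- a row (code=DM): matches 1 f row(s) → 1 output row(s).
- a row (code=NULL): no match → kept, f columns NULL.
After projecting and ordering:
a.code | f.dest | a.city
DM | SG | Austin
DM | SG | Madrid
OC | JV | Denver
OC | JV | Irvine
OC | QE | Denver
OC | QE | Irvine
RF | NULL | Boston
RF | NULL | Paris
NULL | NULL | NULL

(DM, SG, Austin); (DM, SG, Madrid); (OC, JV, Denver); (OC, JV, Irvine); (OC, QE, Denver); (OC, QE, Irvine); (RF, NULL, Boston); (RF, NULL, Paris); (NULL, NULL, NULL)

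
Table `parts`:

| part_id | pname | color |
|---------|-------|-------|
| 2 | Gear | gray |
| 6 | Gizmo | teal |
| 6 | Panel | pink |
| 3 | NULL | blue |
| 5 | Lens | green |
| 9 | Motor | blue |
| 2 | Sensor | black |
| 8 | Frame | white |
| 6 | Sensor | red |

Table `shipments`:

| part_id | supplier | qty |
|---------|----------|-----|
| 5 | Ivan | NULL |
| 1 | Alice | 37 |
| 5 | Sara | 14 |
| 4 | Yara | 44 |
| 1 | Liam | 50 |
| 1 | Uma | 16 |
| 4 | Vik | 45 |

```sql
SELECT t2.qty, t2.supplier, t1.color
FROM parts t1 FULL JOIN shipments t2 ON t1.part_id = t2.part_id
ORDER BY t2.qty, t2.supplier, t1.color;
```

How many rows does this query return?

FULL OUTER JOIN keeps every row from both sides; unmatched rows get NULL for the other side's columns.
Matching on t1.part_id = t2.part_id.
- t1[0] part_id=2 → no match; kept with NULLs on the t2 side.
- t1[1] part_id=6 → no match; kept with NULLs on the t2 side.
- t1[2] part_id=6 → no match; kept with NULLs on the t2 side.
- t1[3] part_id=3 → no match; kept with NULLs on the t2 side.
- t1[4] part_id=5 → 2 match(es) in t2 → 2 row(s).
- t1[5] part_id=9 → no match; kept with NULLs on the t2 side.
- t1[6] part_id=2 → no match; kept with NULLs on the t2 side.
- t1[7] part_id=8 → no match; kept with NULLs on the t2 side.
- t1[8] part_id=6 → no match; kept with NULLs on the t2 side.
- plus 5 unmatched t2 row(s), each kept with NULL t1 columns.
Total: 2 matched + 13 padded = 15 rows.

15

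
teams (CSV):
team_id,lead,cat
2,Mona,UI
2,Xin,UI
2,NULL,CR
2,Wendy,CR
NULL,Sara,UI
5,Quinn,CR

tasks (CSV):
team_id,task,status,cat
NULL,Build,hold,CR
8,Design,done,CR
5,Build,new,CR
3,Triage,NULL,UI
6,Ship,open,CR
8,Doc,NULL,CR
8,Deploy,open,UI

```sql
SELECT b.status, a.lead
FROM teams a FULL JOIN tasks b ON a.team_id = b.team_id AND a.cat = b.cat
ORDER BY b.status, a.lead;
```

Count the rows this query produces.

FULL OUTER JOIN keeps every row from both sides; unmatched rows get NULL for the other side's columns.
Matching on a.team_id = b.team_id AND a.cat = b.cat. A NULL in a compared column never satisfies the condition.
- a (team_id=2, cat=UI) has no partner → padded with NULL.
- a (team_id=2, cat=UI) has no partner → padded with NULL.
- a (team_id=2, cat=CR) has no partner → padded with NULL.
- a (team_id=2, cat=CR) has no partner → padded with NULL.
- a (team_id=NULL, cat=UI) has no partner → padded with NULL.
- a (team_id=5, cat=CR) pairs with 1 row(s) of b.
- plus 6 unmatched b row(s), each kept with NULL a columns.
Total: 1 matched + 11 padded = 12 rows.

12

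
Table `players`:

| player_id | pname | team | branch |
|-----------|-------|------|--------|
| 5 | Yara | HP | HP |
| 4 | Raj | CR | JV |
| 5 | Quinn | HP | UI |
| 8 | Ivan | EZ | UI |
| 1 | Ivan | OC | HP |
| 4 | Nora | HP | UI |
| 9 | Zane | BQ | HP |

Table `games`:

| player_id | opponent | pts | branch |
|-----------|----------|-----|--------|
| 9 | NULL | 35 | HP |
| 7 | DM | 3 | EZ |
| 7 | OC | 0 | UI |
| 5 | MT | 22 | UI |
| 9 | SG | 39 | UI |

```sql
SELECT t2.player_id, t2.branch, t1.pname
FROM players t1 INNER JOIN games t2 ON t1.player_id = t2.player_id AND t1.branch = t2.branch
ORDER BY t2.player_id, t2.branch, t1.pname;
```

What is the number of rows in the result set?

INNER JOIN keeps only pairs where the ON condition holds.
Matching on t1.player_id = t2.player_id AND t1.branch = t2.branch.
- t1 row (player_id=5, branch=HP): no match → dropped.
- t1 row (player_id=4, branch=JV): no match → dropped.
- t1 row (player_id=5, branch=UI): matches 1 t2 row(s) → 1 output row(s).
- t1 row (player_id=8, branch=UI): no match → dropped.
- t1 row (player_id=1, branch=HP): no match → dropped.
- t1 row (player_id=4, branch=UI): no match → dropped.
- t1 row (player_id=9, branch=HP): matches 1 t2 row(s) → 1 output row(s).
Total: 2 rows.

2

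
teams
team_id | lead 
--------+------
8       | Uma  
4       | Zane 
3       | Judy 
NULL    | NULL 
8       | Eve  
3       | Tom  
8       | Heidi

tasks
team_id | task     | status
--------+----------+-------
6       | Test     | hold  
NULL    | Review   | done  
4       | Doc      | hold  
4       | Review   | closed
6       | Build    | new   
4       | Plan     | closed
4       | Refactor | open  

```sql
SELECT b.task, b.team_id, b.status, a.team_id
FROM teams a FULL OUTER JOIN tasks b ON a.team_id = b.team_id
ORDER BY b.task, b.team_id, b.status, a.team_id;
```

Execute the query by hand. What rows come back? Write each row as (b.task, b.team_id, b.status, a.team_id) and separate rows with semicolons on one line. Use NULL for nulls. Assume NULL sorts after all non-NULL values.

FULL OUTER JOIN keeps every row from both sides; unmatched rows get NULL for the other side's columns.
Matching on a.team_id = b.team_id. A NULL in a compared column never satisfies the condition.
- a[0] team_id=8 → no match; kept with NULLs on the b side.
- a[1] team_id=4 → 4 match(es) in b → 4 row(s).
- a[2] team_id=3 → no match; kept with NULLs on the b side.
- a[3] team_id=NULL → no match; kept with NULLs on the b side.
- a[4] team_id=8 → no match; kept with NULLs on the b side.
- a[5] team_id=3 → no match; kept with NULLs on the b side.
- a[6] team_id=8 → no match; kept with NULLs on the b side.
- plus 3 unmatched b row(s), each kept with NULL a columns.

(Build, 6, new, NULL); (Doc, 4, hold, 4); (Plan, 4, closed, 4); (Refactor, 4, open, 4); (Review, 4, closed, 4); (Review, NULL, done, NULL); (Test, 6, hold, NULL); (NULL, NULL, NULL, 3); (NULL, NULL, NULL, 3); (NULL, NULL, NULL, 8); (NULL, NULL, NULL, 8); (NULL, NULL, NULL, 8); (NULL, NULL, NULL, NULL)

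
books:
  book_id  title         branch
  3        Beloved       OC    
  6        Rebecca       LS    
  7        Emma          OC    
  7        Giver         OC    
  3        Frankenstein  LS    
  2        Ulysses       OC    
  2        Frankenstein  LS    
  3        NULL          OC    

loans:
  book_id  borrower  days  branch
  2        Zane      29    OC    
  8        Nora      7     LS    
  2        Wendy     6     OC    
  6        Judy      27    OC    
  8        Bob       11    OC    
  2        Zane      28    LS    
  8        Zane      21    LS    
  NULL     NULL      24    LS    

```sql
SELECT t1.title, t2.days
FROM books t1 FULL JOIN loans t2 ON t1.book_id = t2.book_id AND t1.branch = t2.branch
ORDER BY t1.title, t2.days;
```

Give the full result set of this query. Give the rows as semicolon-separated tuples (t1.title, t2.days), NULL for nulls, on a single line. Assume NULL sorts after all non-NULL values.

(Beloved, NULL); (Emma, NULL); (Frankenstein, 28); (Frankenstein, NULL); (Giver, NULL); (Rebecca, NULL); (Ulysses, 6); (Ulysses, 29); (NULL, 7); (NULL, 11); (NULL, 21); (NULL, 24); (NULL, 27); (NULL, NULL)

FULL OUTER JOIN keeps every row from both sides; unmatched rows get NULL for the other side's columns.
Matching on t1.book_id = t2.book_id AND t1.branch = t2.branch. A NULL in a compared column never satisfies the condition.
- t1 (book_id=3, branch=OC) has no partner → padded with NULL.
- t1 (book_id=6, branch=LS) has no partner → padded with NULL.
- t1 (book_id=7, branch=OC) has no partner → padded with NULL.
- t1 (book_id=7, branch=OC) has no partner → padded with NULL.
- t1 (book_id=3, branch=LS) has no partner → padded with NULL.
- t1 (book_id=2, branch=OC) pairs with 2 row(s) of t2.
- t1 (book_id=2, branch=LS) pairs with 1 row(s) of t2.
- t1 (book_id=3, branch=OC) has no partner → padded with NULL.
- 5 row(s) from t2 found no t1 partner → padded with NULL.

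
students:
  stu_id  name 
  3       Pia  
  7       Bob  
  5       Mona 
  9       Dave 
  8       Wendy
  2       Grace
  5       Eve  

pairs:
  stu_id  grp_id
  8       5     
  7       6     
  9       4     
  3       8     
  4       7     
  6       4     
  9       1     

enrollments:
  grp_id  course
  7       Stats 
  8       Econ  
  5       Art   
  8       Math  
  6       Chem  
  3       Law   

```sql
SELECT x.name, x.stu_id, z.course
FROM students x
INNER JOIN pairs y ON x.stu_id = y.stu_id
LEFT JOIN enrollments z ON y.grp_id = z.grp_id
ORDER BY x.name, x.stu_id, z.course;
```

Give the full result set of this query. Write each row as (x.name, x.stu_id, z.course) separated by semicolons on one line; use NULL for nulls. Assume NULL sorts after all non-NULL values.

(Bob, 7, Chem); (Dave, 9, NULL); (Dave, 9, NULL); (Pia, 3, Econ); (Pia, 3, Math); (Wendy, 8, Art)

Step 1 — x INNER JOIN y on stu_id → 5 row(s).
Then LEFT JOIN `enrollments z` on grp_id: each of those 5 rows is kept; rows whose y.grp_id has no match in z get NULL for z's columns.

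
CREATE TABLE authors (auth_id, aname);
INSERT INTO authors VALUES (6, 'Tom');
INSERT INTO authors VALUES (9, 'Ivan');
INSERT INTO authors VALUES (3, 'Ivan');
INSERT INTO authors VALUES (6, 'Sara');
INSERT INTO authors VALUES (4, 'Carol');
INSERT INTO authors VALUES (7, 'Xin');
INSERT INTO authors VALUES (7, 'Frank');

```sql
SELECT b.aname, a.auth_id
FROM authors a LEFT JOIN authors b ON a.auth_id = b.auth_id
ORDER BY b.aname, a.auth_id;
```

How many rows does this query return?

11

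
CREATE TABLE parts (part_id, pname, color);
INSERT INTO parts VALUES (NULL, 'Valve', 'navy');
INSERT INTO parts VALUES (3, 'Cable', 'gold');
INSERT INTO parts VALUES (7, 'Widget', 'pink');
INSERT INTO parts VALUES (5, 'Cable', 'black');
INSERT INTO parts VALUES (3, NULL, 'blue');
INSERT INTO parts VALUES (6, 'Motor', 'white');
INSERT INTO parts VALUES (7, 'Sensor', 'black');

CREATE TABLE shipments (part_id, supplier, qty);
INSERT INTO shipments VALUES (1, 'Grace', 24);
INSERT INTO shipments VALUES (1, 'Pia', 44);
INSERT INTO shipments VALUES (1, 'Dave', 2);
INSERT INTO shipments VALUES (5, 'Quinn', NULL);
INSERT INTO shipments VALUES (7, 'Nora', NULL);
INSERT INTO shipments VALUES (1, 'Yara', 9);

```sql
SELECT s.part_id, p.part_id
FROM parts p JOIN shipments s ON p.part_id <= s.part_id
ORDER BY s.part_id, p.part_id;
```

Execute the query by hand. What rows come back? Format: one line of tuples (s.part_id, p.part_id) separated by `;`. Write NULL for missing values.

(5, 3); (5, 3); (5, 5); (7, 3); (7, 3); (7, 5); (7, 6); (7, 7); (7, 7)

INNER JOIN keeps only pairs where the ON condition holds.
Matching on p.part_id <= s.part_id. A NULL in a compared column never satisfies the condition.
- p (part_id=NULL) has no partner → excluded.
- p (part_id=3) pairs with 2 row(s) of s.
- p (part_id=7) pairs with 1 row(s) of s.
- p (part_id=5) pairs with 2 row(s) of s.
- p (part_id=3) pairs with 2 row(s) of s.
- p (part_id=6) pairs with 1 row(s) of s.
- p (part_id=7) pairs with 1 row(s) of s.
After projecting and ordering:
s.part_id | p.part_id
5 | 3
5 | 3
5 | 5
7 | 3
7 | 3
7 | 5
7 | 6
7 | 7
7 | 7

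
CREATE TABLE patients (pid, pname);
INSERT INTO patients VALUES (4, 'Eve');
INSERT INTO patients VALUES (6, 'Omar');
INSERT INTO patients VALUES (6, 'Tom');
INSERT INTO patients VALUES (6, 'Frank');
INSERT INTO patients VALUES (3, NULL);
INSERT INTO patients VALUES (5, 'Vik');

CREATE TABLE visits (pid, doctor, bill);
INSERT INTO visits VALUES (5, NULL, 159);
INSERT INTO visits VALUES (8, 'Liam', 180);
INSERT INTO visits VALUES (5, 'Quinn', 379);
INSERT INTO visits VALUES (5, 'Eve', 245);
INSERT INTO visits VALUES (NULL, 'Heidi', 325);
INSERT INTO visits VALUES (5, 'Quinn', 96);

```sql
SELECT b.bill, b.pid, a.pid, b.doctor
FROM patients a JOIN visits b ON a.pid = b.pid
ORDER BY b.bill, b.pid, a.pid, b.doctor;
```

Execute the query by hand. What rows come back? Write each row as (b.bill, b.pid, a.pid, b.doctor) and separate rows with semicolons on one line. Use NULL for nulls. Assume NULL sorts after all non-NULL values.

(96, 5, 5, Quinn); (159, 5, 5, NULL); (245, 5, 5, Eve); (379, 5, 5, Quinn)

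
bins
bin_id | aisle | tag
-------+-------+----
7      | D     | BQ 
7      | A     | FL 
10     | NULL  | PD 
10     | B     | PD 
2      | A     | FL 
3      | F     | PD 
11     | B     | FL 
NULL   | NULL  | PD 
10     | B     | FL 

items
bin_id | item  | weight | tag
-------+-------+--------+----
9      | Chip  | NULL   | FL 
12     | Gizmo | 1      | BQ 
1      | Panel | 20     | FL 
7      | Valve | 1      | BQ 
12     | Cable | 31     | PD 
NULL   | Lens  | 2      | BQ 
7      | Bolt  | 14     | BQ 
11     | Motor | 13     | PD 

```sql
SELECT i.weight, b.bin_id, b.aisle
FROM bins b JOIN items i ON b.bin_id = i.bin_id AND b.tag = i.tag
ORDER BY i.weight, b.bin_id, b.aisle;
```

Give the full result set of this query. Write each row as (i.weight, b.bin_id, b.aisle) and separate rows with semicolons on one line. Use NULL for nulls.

(1, 7, D); (14, 7, D)

INNER JOIN keeps only pairs where the ON condition holds.
Matching on b.bin_id = i.bin_id AND b.tag = i.tag. A NULL in a compared column never satisfies the condition.
Matched pairs: 2.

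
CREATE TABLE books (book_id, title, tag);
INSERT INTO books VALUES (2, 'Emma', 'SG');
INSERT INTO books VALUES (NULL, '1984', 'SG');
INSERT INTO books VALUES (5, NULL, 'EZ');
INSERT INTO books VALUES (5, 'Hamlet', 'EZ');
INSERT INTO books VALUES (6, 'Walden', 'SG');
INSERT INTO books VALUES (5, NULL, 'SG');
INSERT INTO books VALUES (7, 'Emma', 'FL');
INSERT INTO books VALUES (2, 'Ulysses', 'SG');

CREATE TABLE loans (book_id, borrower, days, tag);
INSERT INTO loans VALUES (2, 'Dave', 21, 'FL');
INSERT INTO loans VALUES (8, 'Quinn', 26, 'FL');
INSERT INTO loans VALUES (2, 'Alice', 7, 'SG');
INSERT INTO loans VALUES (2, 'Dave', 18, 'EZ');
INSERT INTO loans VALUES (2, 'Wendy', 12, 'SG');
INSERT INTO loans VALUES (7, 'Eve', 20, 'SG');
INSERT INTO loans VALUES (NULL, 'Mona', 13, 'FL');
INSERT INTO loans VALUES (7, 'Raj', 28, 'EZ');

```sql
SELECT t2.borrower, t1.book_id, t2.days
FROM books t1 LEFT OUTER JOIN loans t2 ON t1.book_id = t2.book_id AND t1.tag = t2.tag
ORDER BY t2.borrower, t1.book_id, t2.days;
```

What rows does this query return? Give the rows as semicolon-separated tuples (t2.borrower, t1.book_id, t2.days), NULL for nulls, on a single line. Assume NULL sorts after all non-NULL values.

(Alice, 2, 7); (Alice, 2, 7); (Wendy, 2, 12); (Wendy, 2, 12); (NULL, 5, NULL); (NULL, 5, NULL); (NULL, 5, NULL); (NULL, 6, NULL); (NULL, 7, NULL); (NULL, NULL, NULL)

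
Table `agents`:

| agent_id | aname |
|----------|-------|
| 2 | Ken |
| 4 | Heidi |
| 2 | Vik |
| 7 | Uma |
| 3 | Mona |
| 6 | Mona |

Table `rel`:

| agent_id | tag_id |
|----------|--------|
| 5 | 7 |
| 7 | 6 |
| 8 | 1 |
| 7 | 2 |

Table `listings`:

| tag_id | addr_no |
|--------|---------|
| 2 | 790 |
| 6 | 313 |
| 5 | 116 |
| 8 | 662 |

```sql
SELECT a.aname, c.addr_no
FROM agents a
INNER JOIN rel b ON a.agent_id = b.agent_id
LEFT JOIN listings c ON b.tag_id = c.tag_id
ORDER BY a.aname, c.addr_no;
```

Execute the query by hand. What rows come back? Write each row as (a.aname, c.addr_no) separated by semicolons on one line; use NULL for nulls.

Evaluate left to right. First `agents a INNER JOIN rel b` on agent_id: 2 row(s).
Then LEFT JOIN `listings c` on tag_id: each of those 2 rows is kept; rows whose b.tag_id has no match in c get NULL for c's columns.

(Uma, 313); (Uma, 790)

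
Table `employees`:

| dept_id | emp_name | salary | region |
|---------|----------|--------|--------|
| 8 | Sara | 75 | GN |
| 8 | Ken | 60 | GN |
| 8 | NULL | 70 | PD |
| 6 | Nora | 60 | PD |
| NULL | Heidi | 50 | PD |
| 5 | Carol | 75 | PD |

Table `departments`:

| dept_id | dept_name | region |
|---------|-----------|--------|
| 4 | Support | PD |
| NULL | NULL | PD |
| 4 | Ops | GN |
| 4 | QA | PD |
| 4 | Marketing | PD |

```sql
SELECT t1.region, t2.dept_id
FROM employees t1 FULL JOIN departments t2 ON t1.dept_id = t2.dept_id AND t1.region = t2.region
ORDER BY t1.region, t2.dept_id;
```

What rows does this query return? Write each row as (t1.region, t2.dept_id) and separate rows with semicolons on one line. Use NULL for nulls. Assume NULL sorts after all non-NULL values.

(GN, NULL); (GN, NULL); (PD, NULL); (PD, NULL); (PD, NULL); (PD, NULL); (NULL, 4); (NULL, 4); (NULL, 4); (NULL, 4); (NULL, NULL)

FULL OUTER JOIN keeps every row from both sides; unmatched rows get NULL for the other side's columns.
Matching on t1.dept_id = t2.dept_id AND t1.region = t2.region. A NULL in a compared column never satisfies the condition.
- t1 (dept_id=8, region=GN) has no partner → padded with NULL.
- t1 (dept_id=8, region=GN) has no partner → padded with NULL.
- t1 (dept_id=8, region=PD) has no partner → padded with NULL.
- t1 (dept_id=6, region=PD) has no partner → padded with NULL.
- t1 (dept_id=NULL, region=PD) has no partner → padded with NULL.
- t1 (dept_id=5, region=PD) has no partner → padded with NULL.
- 5 row(s) from t2 found no t1 partner → padded with NULL.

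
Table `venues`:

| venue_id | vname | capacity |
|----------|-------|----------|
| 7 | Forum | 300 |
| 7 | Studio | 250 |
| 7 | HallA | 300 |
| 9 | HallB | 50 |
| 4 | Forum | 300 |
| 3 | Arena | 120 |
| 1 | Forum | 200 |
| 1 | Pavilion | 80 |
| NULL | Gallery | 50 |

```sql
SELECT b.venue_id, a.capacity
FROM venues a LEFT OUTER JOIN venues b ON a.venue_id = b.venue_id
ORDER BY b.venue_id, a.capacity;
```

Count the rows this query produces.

17

LEFT JOIN keeps every row from `venues a`; unmatched rows get NULL for `venues b`'s columns.
Matching on a.venue_id = b.venue_id. A NULL in a compared column never satisfies the condition.
- venue_id=7: 3 matching b row(s), so 3 row(s) emitted.
- venue_id=7: 3 matching b row(s), so 3 row(s) emitted.
- venue_id=7: 3 matching b row(s), so 3 row(s) emitted.
- venue_id=9: 1 matching b row(s), so 1 row(s) emitted.
- venue_id=4: 1 matching b row(s), so 1 row(s) emitted.
- venue_id=3: 1 matching b row(s), so 1 row(s) emitted.
- venue_id=1: 2 matching b row(s), so 2 row(s) emitted.
- venue_id=1: 2 matching b row(s), so 2 row(s) emitted.
- venue_id=NULL: no b row matches, row kept with b columns NULL.
Total: 16 matched + 1 padded = 17 rows.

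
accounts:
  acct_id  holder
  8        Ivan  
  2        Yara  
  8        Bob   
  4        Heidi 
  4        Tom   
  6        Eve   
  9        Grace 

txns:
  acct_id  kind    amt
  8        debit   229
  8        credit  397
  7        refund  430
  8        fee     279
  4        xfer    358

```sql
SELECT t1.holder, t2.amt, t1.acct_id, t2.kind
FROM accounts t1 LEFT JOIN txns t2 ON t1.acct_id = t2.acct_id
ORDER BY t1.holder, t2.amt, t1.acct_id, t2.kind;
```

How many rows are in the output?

11

LEFT JOIN keeps every row from `accounts`; unmatched rows get NULL for `txns`'s columns.
Matching on t1.acct_id = t2.acct_id.
Matched pairs: 8; unmatched t1 rows kept: 3.
Total: 8 matched + 3 padded = 11 rows.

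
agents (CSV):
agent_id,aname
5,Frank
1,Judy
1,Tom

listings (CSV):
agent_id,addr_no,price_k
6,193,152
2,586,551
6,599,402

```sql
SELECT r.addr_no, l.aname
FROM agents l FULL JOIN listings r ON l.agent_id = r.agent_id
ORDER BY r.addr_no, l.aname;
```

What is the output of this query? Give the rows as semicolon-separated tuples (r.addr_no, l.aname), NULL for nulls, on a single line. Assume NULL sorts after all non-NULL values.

FULL OUTER JOIN keeps every row from both sides; unmatched rows get NULL for the other side's columns.
Matching on l.agent_id = r.agent_id.
- agent_id=5: no r row matches, row kept with r columns NULL.
- agent_id=1: no r row matches, row kept with r columns NULL.
- agent_id=1: no r row matches, row kept with r columns NULL.
- 3 r row(s) had no l match → kept, l columns NULL.
After projecting and ordering:
r.addr_no | l.aname
193 | NULL
586 | NULL
599 | NULL
NULL | Frank
NULL | Judy
NULL | Tom

(193, NULL); (586, NULL); (599, NULL); (NULL, Frank); (NULL, Judy); (NULL, Tom)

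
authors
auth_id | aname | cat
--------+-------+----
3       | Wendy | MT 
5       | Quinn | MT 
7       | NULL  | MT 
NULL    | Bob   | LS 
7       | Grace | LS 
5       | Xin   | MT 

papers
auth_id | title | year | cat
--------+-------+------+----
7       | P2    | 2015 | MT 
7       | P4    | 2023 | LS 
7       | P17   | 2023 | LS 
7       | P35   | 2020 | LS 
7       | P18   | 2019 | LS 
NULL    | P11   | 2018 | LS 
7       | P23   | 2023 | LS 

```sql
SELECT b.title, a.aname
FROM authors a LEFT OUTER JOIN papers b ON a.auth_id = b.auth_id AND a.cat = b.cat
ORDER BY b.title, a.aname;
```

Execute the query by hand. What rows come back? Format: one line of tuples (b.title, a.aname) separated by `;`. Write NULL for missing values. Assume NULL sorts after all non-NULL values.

(P17, Grace); (P18, Grace); (P2, NULL); (P23, Grace); (P35, Grace); (P4, Grace); (NULL, Bob); (NULL, Quinn); (NULL, Wendy); (NULL, Xin)

LEFT JOIN keeps every row from `authors`; unmatched rows get NULL for `papers`'s columns.
Matching on a.auth_id = b.auth_id AND a.cat = b.cat. A NULL in a compared column never satisfies the condition.
- a row (auth_id=3, cat=MT): no match → kept, b columns NULL.
- a row (auth_id=5, cat=MT): no match → kept, b columns NULL.
- a row (auth_id=7, cat=MT): matches 1 b row(s) → 1 output row(s).
- a row (auth_id=NULL, cat=LS): no match → kept, b columns NULL.
- a row (auth_id=7, cat=LS): matches 5 b row(s) → 5 output row(s).
- a row (auth_id=5, cat=MT): no match → kept, b columns NULL.
After projecting and ordering:
b.title | a.aname
P17 | Grace
P18 | Grace
P2 | NULL
P23 | Grace
P35 | Grace
P4 | Grace
NULL | Bob
NULL | Quinn
NULL | Wendy
NULL | Xin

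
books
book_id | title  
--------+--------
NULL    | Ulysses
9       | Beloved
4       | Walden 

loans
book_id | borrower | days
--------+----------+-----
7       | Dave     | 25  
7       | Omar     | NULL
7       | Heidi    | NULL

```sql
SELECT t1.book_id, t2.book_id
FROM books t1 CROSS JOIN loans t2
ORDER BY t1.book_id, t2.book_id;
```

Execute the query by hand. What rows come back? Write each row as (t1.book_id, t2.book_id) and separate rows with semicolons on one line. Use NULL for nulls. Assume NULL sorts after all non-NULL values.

(4, 7); (4, 7); (4, 7); (9, 7); (9, 7); (9, 7); (NULL, 7); (NULL, 7); (NULL, 7)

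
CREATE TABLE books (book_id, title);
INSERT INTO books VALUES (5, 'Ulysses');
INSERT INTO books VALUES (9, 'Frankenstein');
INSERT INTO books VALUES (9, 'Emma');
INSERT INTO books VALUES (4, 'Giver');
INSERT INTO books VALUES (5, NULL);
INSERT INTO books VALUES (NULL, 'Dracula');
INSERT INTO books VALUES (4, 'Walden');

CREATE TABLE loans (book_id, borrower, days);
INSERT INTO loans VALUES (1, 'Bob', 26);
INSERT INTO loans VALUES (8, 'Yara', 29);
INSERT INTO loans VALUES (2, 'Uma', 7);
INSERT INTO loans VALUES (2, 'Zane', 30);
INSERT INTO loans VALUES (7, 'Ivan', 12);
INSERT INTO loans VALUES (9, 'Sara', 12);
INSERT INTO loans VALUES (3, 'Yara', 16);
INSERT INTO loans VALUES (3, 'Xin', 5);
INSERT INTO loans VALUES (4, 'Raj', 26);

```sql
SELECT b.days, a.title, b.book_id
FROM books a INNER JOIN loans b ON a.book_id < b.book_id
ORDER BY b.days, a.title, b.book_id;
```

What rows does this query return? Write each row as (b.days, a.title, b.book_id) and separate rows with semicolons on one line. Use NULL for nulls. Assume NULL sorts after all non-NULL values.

(12, Giver, 7); (12, Giver, 9); (12, Ulysses, 7); (12, Ulysses, 9); (12, Walden, 7); (12, Walden, 9); (12, NULL, 7); (12, NULL, 9); (29, Giver, 8); (29, Ulysses, 8); (29, Walden, 8); (29, NULL, 8)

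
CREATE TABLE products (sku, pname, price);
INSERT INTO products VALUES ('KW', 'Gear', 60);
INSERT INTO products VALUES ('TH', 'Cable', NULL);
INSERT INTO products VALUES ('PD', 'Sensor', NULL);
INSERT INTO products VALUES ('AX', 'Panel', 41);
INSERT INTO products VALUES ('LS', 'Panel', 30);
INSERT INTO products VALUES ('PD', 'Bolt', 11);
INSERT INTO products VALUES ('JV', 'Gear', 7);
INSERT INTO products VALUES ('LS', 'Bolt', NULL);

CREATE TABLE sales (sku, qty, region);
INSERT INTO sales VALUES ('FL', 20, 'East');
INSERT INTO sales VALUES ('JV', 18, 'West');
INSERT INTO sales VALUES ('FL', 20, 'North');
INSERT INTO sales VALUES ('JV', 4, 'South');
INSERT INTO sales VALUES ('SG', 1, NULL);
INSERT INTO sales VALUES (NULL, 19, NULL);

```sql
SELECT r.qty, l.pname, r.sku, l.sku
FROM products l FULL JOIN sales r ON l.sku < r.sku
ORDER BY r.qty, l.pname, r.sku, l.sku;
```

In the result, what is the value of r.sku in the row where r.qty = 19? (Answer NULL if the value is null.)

NULL

FULL OUTER JOIN keeps every row from both sides; unmatched rows get NULL for the other side's columns.
Matching on l.sku < r.sku. A NULL in a compared column never satisfies the condition.
- sku=KW: 1 matching r row(s), so 1 row(s) emitted.
- sku=TH: no r row matches, row kept with r columns NULL.
- sku=PD: 1 matching r row(s), so 1 row(s) emitted.
- sku=AX: 5 matching r row(s), so 5 row(s) emitted.
- sku=LS: 1 matching r row(s), so 1 row(s) emitted.
- sku=PD: 1 matching r row(s), so 1 row(s) emitted.
- sku=JV: 1 matching r row(s), so 1 row(s) emitted.
- sku=LS: 1 matching r row(s), so 1 row(s) emitted.
- 1 r row(s) had no l match → kept, l columns NULL.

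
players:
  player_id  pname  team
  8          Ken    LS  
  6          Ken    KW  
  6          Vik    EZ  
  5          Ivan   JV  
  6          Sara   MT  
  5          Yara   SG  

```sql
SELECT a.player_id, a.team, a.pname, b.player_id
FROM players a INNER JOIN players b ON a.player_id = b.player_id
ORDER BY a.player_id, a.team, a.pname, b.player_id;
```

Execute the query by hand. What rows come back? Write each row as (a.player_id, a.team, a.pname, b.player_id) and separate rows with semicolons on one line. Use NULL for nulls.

(5, JV, Ivan, 5); (5, JV, Ivan, 5); (5, SG, Yara, 5); (5, SG, Yara, 5); (6, EZ, Vik, 6); (6, EZ, Vik, 6); (6, EZ, Vik, 6); (6, KW, Ken, 6); (6, KW, Ken, 6); (6, KW, Ken, 6); (6, MT, Sara, 6); (6, MT, Sara, 6); (6, MT, Sara, 6); (8, LS, Ken, 8)

INNER JOIN keeps only pairs where the ON condition holds.
Matching on a.player_id = b.player_id.
- player_id=8: 1 matching b row(s), so 1 row(s) emitted.
- player_id=6: 3 matching b row(s), so 3 row(s) emitted.
- player_id=6: 3 matching b row(s), so 3 row(s) emitted.
- player_id=5: 2 matching b row(s), so 2 row(s) emitted.
- player_id=6: 3 matching b row(s), so 3 row(s) emitted.
- player_id=5: 2 matching b row(s), so 2 row(s) emitted.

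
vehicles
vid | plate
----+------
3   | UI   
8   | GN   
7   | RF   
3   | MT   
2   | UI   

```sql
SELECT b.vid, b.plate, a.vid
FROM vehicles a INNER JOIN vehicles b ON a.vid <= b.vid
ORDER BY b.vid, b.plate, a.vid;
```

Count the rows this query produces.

INNER JOIN keeps only pairs where the ON condition holds.
Matching on a.vid <= b.vid.
- vid=3: 4 matching b row(s), so 4 row(s) emitted.
- vid=8: 1 matching b row(s), so 1 row(s) emitted.
- vid=7: 2 matching b row(s), so 2 row(s) emitted.
- vid=3: 4 matching b row(s), so 4 row(s) emitted.
- vid=2: 5 matching b row(s), so 5 row(s) emitted.
Total: 16 rows.

16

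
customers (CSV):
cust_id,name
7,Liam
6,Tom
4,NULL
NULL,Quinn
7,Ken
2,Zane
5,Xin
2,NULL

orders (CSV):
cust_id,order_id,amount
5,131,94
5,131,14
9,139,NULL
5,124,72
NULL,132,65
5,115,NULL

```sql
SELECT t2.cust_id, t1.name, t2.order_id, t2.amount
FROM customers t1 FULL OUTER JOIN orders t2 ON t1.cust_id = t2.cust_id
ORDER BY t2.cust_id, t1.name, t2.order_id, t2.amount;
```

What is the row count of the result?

13

FULL OUTER JOIN keeps every row from both sides; unmatched rows get NULL for the other side's columns.
Matching on t1.cust_id = t2.cust_id. A NULL in a compared column never satisfies the condition.
Matched pairs: 4; unmatched t1 rows kept: 7; unmatched t2 rows kept: 2.
Total: 4 matched + 9 padded = 13 rows.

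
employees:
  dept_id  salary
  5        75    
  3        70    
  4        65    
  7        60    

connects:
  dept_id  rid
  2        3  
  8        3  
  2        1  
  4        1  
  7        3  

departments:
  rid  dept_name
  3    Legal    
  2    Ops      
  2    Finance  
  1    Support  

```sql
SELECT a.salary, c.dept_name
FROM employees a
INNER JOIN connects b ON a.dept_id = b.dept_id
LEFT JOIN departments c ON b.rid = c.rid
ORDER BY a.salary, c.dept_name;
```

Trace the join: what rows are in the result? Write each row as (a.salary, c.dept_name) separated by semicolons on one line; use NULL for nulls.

Step 1 — a INNER JOIN b on dept_id → 2 row(s).
Then LEFT JOIN `departments c` on rid: each of those 2 rows is kept; rows whose b.rid has no match in c get NULL for c's columns.

(60, Legal); (65, Support)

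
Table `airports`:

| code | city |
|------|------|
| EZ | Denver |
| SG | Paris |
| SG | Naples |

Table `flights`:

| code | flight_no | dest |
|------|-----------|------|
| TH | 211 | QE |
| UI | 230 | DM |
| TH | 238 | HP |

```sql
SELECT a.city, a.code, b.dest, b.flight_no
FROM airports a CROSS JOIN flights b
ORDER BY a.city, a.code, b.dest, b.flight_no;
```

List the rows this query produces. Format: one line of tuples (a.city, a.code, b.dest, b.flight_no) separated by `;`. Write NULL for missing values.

(Denver, EZ, DM, 230); (Denver, EZ, HP, 238); (Denver, EZ, QE, 211); (Naples, SG, DM, 230); (Naples, SG, HP, 238); (Naples, SG, QE, 211); (Paris, SG, DM, 230); (Paris, SG, HP, 238); (Paris, SG, QE, 211)

CROSS JOIN pairs every row of `airports` with every row of `flights`: 3 × 3 = 9 rows.
After projecting and ordering:
a.city | a.code | b.dest | b.flight_no
Denver | EZ | DM | 230
Denver | EZ | HP | 238
Denver | EZ | QE | 211
Naples | SG | DM | 230
Naples | SG | HP | 238
Naples | SG | QE | 211
Paris | SG | DM | 230
Paris | SG | HP | 238
Paris | SG | QE | 211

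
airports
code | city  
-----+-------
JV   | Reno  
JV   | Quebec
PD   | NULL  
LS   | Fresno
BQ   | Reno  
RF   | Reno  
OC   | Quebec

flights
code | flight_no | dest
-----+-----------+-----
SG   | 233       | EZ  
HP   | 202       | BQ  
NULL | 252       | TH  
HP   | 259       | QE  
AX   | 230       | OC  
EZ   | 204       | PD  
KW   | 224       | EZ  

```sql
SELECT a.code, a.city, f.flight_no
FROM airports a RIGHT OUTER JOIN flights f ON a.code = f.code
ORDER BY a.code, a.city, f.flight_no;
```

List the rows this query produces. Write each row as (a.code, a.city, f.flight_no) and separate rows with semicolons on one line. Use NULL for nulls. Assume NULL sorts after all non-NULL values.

RIGHT JOIN keeps every row from `flights`; unmatched rows get NULL for `airports`'s columns.
Matching on a.code = f.code. A NULL in a compared column never satisfies the condition.
- a[0] code=JV → no match.
- a[1] code=JV → no match.
- a[2] code=PD → no match.
- a[3] code=LS → no match.
- a[4] code=BQ → no match.
- a[5] code=RF → no match.
- a[6] code=OC → no match.
- plus 7 unmatched f row(s), each kept with NULL a columns.
After projecting and ordering:
a.code | a.city | f.flight_no
NULL | NULL | 202
NULL | NULL | 204
NULL | NULL | 224
NULL | NULL | 230
NULL | NULL | 233
NULL | NULL | 252
NULL | NULL | 259

(NULL, NULL, 202); (NULL, NULL, 204); (NULL, NULL, 224); (NULL, NULL, 230); (NULL, NULL, 233); (NULL, NULL, 252); (NULL, NULL, 259)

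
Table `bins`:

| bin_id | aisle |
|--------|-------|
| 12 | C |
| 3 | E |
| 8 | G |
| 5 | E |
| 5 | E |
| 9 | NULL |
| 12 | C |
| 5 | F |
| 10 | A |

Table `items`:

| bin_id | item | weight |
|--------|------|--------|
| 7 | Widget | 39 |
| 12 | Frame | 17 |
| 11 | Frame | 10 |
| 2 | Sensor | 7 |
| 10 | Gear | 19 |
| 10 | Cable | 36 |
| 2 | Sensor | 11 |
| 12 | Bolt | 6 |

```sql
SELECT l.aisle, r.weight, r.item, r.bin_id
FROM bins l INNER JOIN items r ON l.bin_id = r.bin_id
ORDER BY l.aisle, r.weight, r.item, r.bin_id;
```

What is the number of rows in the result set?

INNER JOIN keeps only pairs where the ON condition holds.
Matching on l.bin_id = r.bin_id.
Matched pairs: 6.
Total: 6 rows.

6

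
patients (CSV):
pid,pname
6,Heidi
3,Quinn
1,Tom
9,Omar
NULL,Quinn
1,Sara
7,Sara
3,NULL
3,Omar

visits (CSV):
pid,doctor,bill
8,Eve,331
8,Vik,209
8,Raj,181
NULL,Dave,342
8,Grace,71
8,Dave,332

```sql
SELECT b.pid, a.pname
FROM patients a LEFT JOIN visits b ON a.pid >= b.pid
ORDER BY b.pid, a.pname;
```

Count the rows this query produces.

LEFT JOIN keeps every row from `patients`; unmatched rows get NULL for `visits`'s columns.
Matching on a.pid >= b.pid. A NULL in a compared column never satisfies the condition.
- a row (pid=6): no match → kept, b columns NULL.
- a row (pid=3): no match → kept, b columns NULL.
- a row (pid=1): no match → kept, b columns NULL.
- a row (pid=9): matches 5 b row(s) → 5 output row(s).
- a row (pid=NULL): no match → kept, b columns NULL.
- a row (pid=1): no match → kept, b columns NULL.
- a row (pid=7): no match → kept, b columns NULL.
- a row (pid=3): no match → kept, b columns NULL.
- a row (pid=3): no match → kept, b columns NULL.
Total: 5 matched + 8 padded = 13 rows.

13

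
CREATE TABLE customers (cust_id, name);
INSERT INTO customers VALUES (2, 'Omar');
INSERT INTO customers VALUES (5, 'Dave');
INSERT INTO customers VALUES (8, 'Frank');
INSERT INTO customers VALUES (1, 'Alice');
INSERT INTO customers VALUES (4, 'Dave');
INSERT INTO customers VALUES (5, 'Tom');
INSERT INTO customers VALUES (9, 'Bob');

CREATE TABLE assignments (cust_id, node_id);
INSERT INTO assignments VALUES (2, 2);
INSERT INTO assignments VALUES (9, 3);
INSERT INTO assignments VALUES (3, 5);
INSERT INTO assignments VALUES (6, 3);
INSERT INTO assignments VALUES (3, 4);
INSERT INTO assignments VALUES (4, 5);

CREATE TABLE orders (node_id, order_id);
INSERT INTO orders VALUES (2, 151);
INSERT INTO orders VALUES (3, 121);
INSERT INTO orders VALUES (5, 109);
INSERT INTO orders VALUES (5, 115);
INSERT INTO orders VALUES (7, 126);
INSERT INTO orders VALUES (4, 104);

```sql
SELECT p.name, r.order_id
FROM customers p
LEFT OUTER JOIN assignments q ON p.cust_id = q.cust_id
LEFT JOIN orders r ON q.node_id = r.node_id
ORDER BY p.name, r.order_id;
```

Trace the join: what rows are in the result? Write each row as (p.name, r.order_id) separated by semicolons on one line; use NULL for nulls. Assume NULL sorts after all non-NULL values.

(Alice, NULL); (Bob, 121); (Dave, 109); (Dave, 115); (Dave, NULL); (Frank, NULL); (Omar, 151); (Tom, NULL)

Step 1 — p LEFT JOIN q on cust_id → 7 row(s).
Then LEFT JOIN `orders r` on node_id: each of those 7 rows is kept; rows whose q.node_id has no match in r get NULL for r's columns.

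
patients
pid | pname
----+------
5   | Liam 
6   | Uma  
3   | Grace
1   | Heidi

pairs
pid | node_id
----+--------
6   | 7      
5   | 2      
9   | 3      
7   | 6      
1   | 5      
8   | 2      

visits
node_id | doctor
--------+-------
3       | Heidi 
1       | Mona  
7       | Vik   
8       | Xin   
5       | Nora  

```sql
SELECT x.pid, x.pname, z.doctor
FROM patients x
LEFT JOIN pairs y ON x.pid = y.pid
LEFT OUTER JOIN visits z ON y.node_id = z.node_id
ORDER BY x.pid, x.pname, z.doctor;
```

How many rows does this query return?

4

Joins associate left-to-right: patients LEFT JOIN pairs on pid gives 4 intermediate row(s).
Then LEFT JOIN `visits z` on node_id: each of those 4 rows is kept; rows whose y.node_id has no match in z get NULL for z's columns.
Result: 4 row(s).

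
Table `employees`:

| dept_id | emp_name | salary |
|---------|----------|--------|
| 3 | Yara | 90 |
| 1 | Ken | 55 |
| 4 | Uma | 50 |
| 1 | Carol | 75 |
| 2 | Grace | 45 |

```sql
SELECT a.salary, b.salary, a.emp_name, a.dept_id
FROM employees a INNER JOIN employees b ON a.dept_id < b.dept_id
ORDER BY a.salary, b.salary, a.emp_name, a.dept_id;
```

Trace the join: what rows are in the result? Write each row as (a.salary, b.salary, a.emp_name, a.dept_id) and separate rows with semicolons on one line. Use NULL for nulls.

INNER JOIN keeps only pairs where the ON condition holds.
Matching on a.dept_id < b.dept_id.
Matched pairs: 9.

(45, 50, Grace, 2); (45, 90, Grace, 2); (55, 45, Ken, 1); (55, 50, Ken, 1); (55, 90, Ken, 1); (75, 45, Carol, 1); (75, 50, Carol, 1); (75, 90, Carol, 1); (90, 50, Yara, 3)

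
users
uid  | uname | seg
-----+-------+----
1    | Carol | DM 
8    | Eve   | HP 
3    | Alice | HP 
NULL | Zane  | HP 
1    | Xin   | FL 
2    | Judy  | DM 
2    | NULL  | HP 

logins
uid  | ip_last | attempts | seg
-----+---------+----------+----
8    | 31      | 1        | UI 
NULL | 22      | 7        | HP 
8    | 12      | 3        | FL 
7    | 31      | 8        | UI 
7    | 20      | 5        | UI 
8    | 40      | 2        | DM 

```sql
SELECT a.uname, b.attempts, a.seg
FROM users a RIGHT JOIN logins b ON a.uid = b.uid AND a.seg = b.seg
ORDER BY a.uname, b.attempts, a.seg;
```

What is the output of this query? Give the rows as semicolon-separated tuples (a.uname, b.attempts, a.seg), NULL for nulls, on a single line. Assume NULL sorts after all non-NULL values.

(NULL, 1, NULL); (NULL, 2, NULL); (NULL, 3, NULL); (NULL, 5, NULL); (NULL, 7, NULL); (NULL, 8, NULL)

RIGHT JOIN keeps every row from `logins`; unmatched rows get NULL for `users`'s columns.
Matching on a.uid = b.uid AND a.seg = b.seg. A NULL in a compared column never satisfies the condition.
- a (uid=1, seg=DM) has no partner in b.
- a (uid=8, seg=HP) has no partner in b.
- a (uid=3, seg=HP) has no partner in b.
- a (uid=NULL, seg=HP) has no partner in b.
- a (uid=1, seg=FL) has no partner in b.
- a (uid=2, seg=DM) has no partner in b.
- a (uid=2, seg=HP) has no partner in b.
- 6 b row(s) had no a match → kept, a columns NULL.
After projecting and ordering:
a.uname | b.attempts | a.seg
NULL | 1 | NULL
NULL | 2 | NULL
NULL | 3 | NULL
NULL | 5 | NULL
NULL | 7 | NULL
NULL | 8 | NULL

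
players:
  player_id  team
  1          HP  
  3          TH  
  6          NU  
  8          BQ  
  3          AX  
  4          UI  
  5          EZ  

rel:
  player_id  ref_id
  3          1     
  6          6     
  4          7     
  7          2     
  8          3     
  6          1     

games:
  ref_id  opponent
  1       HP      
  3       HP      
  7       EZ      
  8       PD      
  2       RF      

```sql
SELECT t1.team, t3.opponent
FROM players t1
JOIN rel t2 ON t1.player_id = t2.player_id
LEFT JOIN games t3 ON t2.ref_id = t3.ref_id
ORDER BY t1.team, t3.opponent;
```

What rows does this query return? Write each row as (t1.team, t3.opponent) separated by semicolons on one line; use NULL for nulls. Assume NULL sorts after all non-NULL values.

(AX, HP); (BQ, HP); (NU, HP); (NU, NULL); (TH, HP); (UI, EZ)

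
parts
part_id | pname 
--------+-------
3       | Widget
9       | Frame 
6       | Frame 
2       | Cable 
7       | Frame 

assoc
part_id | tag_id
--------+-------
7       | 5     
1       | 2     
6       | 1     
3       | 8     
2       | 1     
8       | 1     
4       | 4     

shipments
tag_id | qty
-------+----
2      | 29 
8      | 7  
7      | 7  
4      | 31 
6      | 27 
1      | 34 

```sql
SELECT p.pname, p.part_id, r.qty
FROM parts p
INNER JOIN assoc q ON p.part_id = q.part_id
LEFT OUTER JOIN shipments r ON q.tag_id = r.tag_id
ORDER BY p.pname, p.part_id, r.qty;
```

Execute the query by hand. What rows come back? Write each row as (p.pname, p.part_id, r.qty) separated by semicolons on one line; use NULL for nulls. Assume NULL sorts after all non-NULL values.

Step 1 — p INNER JOIN q on part_id → 4 row(s).
Then LEFT JOIN `shipments r` on tag_id: each of those 4 rows is kept; rows whose q.tag_id has no match in r get NULL for r's columns.

(Cable, 2, 34); (Frame, 6, 34); (Frame, 7, NULL); (Widget, 3, 7)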